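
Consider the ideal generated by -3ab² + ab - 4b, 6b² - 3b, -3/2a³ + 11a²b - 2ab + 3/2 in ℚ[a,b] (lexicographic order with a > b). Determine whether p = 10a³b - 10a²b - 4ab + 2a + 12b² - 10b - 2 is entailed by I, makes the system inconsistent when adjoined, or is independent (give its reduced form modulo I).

10a³b - 10a²b - 4ab + 2a + 12b² - 10b - 2 is independent of I; its normal form modulo I is 2a - 2.

First compute the reduced Gröbner basis of I by Buchberger's algorithm.
f_1 = -3ab² + ab - 4b, LT = ab².
f_2 = 6b² - 3b, LT = b².
f_3 = -3/2a³ + 11a²b - 2ab + 3/2, LT = a³.

S(f_1,f_2): lcm = ab². S = ⅙ab + 4/3b.
  reduce S modulo (f_1, f_2, f_3):
  remainder ⅙ab + 4/3b ≠ 0; add h_4 = ⅙ab + 4/3b to the basis.

S(f_1,f_3): lcm = a³b². S = -⅓a³b + 22/3a²b³ + 4/3a²b - 4/3ab³ + b².
  reduce S modulo (f_1, f_2, f_3, h_4):
  remainder 251/2b ≠ 0; add h_5 = 251/2b to the basis.

The other S-polynomials (S(f_2,f_3), S(f_1,h_4), S(f_2,h_4), S(f_3,h_4), S(f_1,h_5), S(f_2,h_5), S(f_3,h_5), S(h_4,h_5)) all reduce to 0 modulo the current basis, so we have a Gröbner basis.
Inter-reduce: drop elements whose leading term is divisible by another's, tail-reduce, and make monic.
Reduced Gröbner basis: {a³ - 1, b}.
Label its elements g_1 = a³ - 1, g_2 = b.

Reduce p = 10a³b - 10a²b - 4ab + 2a + 12b² - 10b - 2 modulo G:
  leading term a³b: subtract (10b)·g_1 from 10a³b - 10a²b - 4ab + 2a + 12b² - 10b - 2 → -10a²b - 4ab + 2a + 12b² - 2
  leading term a²b: subtract (-10a²)·g_2 from -10a²b - 4ab + 2a + 12b² - 2 → -4ab + 2a + 12b² - 2
  leading term ab: subtract (-4a)·g_2 from -4ab + 2a + 12b² - 2 → 2a + 12b² - 2
  leading term a: no divisor's leading term divides it; move 2a to the remainder.
  leading term b²: subtract (12b)·g_2 from 12b² - 2 → -2
  leading term 1: no divisor's leading term divides it; move -2 to the remainder.
  normal form = 2a - 2.
The normal form is nonzero, so p ∉ I. Since p minus its normal form lies in I, I + (p) = I + (r) where r = 2a - 2; decide whether this ideal is the whole ring.
Run Buchberger on G together with r (pairs among the g_i already reduce to 0 since G is a Gröbner basis):
g_1 = a³ - 1, LT = a³.
g_2 = b, LT = b.
r = 2a - 2, LT = a.

The S-polynomials (S(g_1,g_2), S(g_1,r), S(g_2,r)) all reduce to 0 modulo the current basis, so we have a Gröbner basis.
Inter-reduce: drop elements whose leading term is divisible by another's, tail-reduce, and make monic.
Reduced Gröbner basis: {a - 1, b}.
The reduced Gröbner basis of I + (p) is {a - 1, b} ≠ {1}, a proper ideal, so the enlarged system stays consistent: p is independent of I, with normal form 2a - 2.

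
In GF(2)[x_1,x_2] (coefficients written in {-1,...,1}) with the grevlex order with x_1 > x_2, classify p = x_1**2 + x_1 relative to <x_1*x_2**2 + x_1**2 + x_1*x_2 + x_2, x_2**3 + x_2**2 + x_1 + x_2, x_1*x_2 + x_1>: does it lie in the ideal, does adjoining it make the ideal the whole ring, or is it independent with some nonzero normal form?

First compute the reduced Gröbner basis of I by Buchberger's algorithm.
f_1 = x_1*x_2**2 + x_1**2 + x_1*x_2 + x_2, LT = x_1*x_2**2.
f_2 = x_2**3 + x_2**2 + x_1 + x_2, LT = x_2**3.
f_3 = x_1*x_2 + x_1, LT = x_1*x_2.

S(f_1,f_2): lcm = x_1*x_2**3. S = x_1**2*x_2 + x_1**2 + x_1*x_2 + x_2**2.
  leading term x_1**2*x_2: subtract (x_1)·f_3 from x_1**2*x_2 + x_1**2 + x_1*x_2 + x_2**2 → x_1*x_2 + x_2**2
  leading term x_1*x_2: subtract (1)·f_3 from x_1*x_2 + x_2**2 → x_2**2 + x_1
  leading term x_2**2: no divisor's leading term divides it; move x_2**2 to the remainder.
  leading term x_1: no divisor's leading term divides it; move x_1 to the remainder.
  remainder x_2**2 + x_1 ≠ 0; add h_4 = x_2**2 + x_1 to the basis.

S(f_1,f_3): lcm = x_1*x_2**2. S = x_1**2 + x_2.
  leading term x_1**2: no divisor's leading term divides it; move x_1**2 to the remainder.
  leading term x_2: no divisor's leading term divides it; move x_2 to the remainder.
  remainder x_1**2 + x_2 ≠ 0; add h_5 = x_1**2 + x_2 to the basis.

S(f_2,f_3): lcm = x_1*x_2**3. S = x_1**2 + x_1*x_2.
  leading term x_1**2: subtract (1)·h_5 from x_1**2 + x_1*x_2 → x_1*x_2 + x_2
  leading term x_1*x_2: subtract (1)·f_3 from x_1*x_2 + x_2 → x_1 + x_2
  leading term x_1: no divisor's leading term divides it; move x_1 to the remainder.
  leading term x_2: no divisor's leading term divides it; move x_2 to the remainder.
  remainder x_1 + x_2 ≠ 0; add h_6 = x_1 + x_2 to the basis.

The other S-polynomials (S(f_1,h_4), S(f_2,h_4), S(f_3,h_4), S(f_1,h_5), S(f_2,h_5), S(f_3,h_5), S(h_4,h_5), S(f_1,h_6), S(f_2,h_6), S(f_3,h_6), S(h_4,h_6), S(h_5,h_6)) all reduce to 0 modulo the current basis, so we have a Gröbner basis.
Inter-reduce: drop elements whose leading term is divisible by another's, tail-reduce, and make monic.
Reduced Gröbner basis: {x_2**2 + x_2, x_1 + x_2}.
Label its elements g_1 = x_2**2 + x_2, g_2 = x_1 + x_2.

Reduce p = x_1**2 + x_1 modulo G:
  leading term x_1**2: subtract (x_1)·g_2 from x_1**2 + x_1 → x_1*x_2 + x_1
  leading term x_1*x_2: subtract (x_2)·g_2 from x_1*x_2 + x_1 → x_2**2 + x_1
  leading term x_2**2: subtract (1)·g_1 from x_2**2 + x_1 → x_1 + x_2
  leading term x_1: subtract (1)·g_2 from x_1 + x_2 → 0
  normal form = 0.
Since the normal form is 0, p ∈ I.

x_1**2 + x_1 lies in I (it reduces to 0).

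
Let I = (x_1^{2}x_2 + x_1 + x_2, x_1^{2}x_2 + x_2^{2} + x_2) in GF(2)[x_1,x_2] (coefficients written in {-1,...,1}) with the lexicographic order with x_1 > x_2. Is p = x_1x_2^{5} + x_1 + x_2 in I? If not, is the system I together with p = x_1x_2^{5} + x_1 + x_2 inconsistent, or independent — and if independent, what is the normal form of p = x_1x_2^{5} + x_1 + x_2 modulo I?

x_1x_2^{5} + x_1 + x_2 is independent of I; its normal form modulo I is x_2^{4} + x_2^{3} + x_2^{2} + x_2.

First compute the reduced Gröbner basis of I by Buchberger's algorithm.
f_1 = x_1^{2}x_2 + x_1 + x_2, LT = x_1^{2}x_2.
f_2 = x_1^{2}x_2 + x_2^{2} + x_2, LT = x_1^{2}x_2.

S(f_1,f_2): lcm = x_1^{2}x_2. S = x_1 + x_2^{2}.
  leading term x_1: no divisor's leading term divides it; move x_1 to the remainder.
  leading term x_2^{2}: no divisor's leading term divides it; move x_2^{2} to the remainder.
  remainder x_1 + x_2^{2} ≠ 0; add h_3 = x_1 + x_2^{2} to the basis.

S(f_1,h_3): lcm = x_1^{2}x_2. S = x_1x_2^{3} + x_1 + x_2.
  leading term x_1x_2^{3}: subtract (x_2^{3})·h_3 from x_1x_2^{3} + x_1 + x_2 → x_1 + x_2^{5} + x_2
  leading term x_1: subtract (1)·h_3 from x_1 + x_2^{5} + x_2 → x_2^{5} + x_2^{2} + x_2
  leading term x_2^{5}: no divisor's leading term divides it; move x_2^{5} to the remainder.
  leading term x_2^{2}: no divisor's leading term divides it; move x_2^{2} to the remainder.
  leading term x_2: no divisor's leading term divides it; move x_2 to the remainder.
  remainder x_2^{5} + x_2^{2} + x_2 ≠ 0; add h_4 = x_2^{5} + x_2^{2} + x_2 to the basis.

The other S-polynomials (S(f_2,h_3), S(f_1,h_4), S(f_2,h_4), S(h_3,h_4)) all reduce to 0 modulo the current basis, so we have a Gröbner basis.
Inter-reduce: drop elements whose leading term is divisible by another's, tail-reduce, and make monic.
Reduced Gröbner basis: {x_1 + x_2^{2}, x_2^{5} + x_2^{2} + x_2}.
Label its elements g_1 = x_1 + x_2^{2}, g_2 = x_2^{5} + x_2^{2} + x_2.

Reduce p = x_1x_2^{5} + x_1 + x_2 modulo G:
  leading term x_1x_2^{5}: subtract (x_2^{5})·g_1 from x_1x_2^{5} + x_1 + x_2 → x_1 + x_2^{7} + x_2
  leading term x_1: subtract (1)·g_1 from x_1 + x_2^{7} + x_2 → x_2^{7} + x_2^{2} + x_2
  leading term x_2^{7}: subtract (x_2^{2})·g_2 from x_2^{7} + x_2^{2} + x_2 → x_2^{4} + x_2^{3} + x_2^{2} + x_2
  leading term x_2^{4}: no divisor's leading term divides it; move x_2^{4} to the remainder.
  leading term x_2^{3}: no divisor's leading term divides it; move x_2^{3} to the remainder.
  leading term x_2^{2}: no divisor's leading term divides it; move x_2^{2} to the remainder.
  leading term x_2: no divisor's leading term divides it; move x_2 to the remainder.
  normal form = x_2^{4} + x_2^{3} + x_2^{2} + x_2.
The normal form is nonzero, so p ∉ I. Since p minus its normal form lies in I, I + (p) = I + (r) where r = x_2^{4} + x_2^{3} + x_2^{2} + x_2; decide whether this ideal is the whole ring.
Run Buchberger on G together with r (pairs among the g_i already reduce to 0 since G is a Gröbner basis):
g_1 = x_1 + x_2^{2}, LT = x_1.
g_2 = x_2^{5} + x_2^{2} + x_2, LT = x_2^{5}.
r = x_2^{4} + x_2^{3} + x_2^{2} + x_2, LT = x_2^{4}.

S(g_2,r): lcm = x_2^{5}. S = x_2^{4} + x_2^{3} + x_2.
  leading term x_2^{4}: subtract (1)·r from x_2^{4} + x_2^{3} + x_2 → x_2^{2}
  leading term x_2^{2}: no divisor's leading term divides it; move x_2^{2} to the remainder.
  remainder x_2^{2} ≠ 0; add m_4 = x_2^{2} to the basis.

S(g_2,m_4): lcm = x_2^{5}. S = x_2^{2} + x_2.
  leading term x_2^{2}: subtract (1)·m_4 from x_2^{2} + x_2 → x_2
  leading term x_2: no divisor's leading term divides it; move x_2 to the remainder.
  remainder x_2 ≠ 0; add m_5 = x_2 to the basis.

The other S-polynomials (S(g_1,g_2), S(g_1,r), S(g_1,m_4), S(r,m_4), S(g_1,m_5), S(g_2,m_5), S(r,m_5), S(m_4,m_5)) all reduce to 0 modulo the current basis, so we have a Gröbner basis.
Inter-reduce: drop elements whose leading term is divisible by another's, tail-reduce, and make monic.
Reduced Gröbner basis: {x_1, x_2}.
The reduced Gröbner basis of I + (p) is {x_1, x_2} ≠ {1}, a proper ideal, so the enlarged system stays consistent: p is independent of I, with normal form x_2^{4} + x_2^{3} + x_2^{2} + x_2.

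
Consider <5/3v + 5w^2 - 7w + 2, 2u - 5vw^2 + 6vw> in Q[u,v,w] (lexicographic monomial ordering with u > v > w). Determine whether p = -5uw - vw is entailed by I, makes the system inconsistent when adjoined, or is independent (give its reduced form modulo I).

First compute the reduced Gröbner basis of I by Buchberger's algorithm.
f_1 = 5/3v + 5w^2 - 7w + 2, LT = v.
f_2 = 2u - 5vw^2 + 6vw, LT = u.

The S-polynomials (S(f_1,f_2)) all reduce to 0 modulo the current basis, so we have a Gröbner basis.
Inter-reduce: drop elements whose leading term is divisible by another's, tail-reduce, and make monic.
Reduced Gröbner basis: {u + 15/2w^4 - 39/2w^3 + 78/5w^2 - 18/5w, v + 3w^2 - 21/5w + 6/5}.
Label its elements g_1 = u + 15/2w^4 - 39/2w^3 + 78/5w^2 - 18/5w, g_2 = v + 3w^2 - 21/5w + 6/5.

Reduce p = -5uw - vw modulo G:
  leading term uw: subtract (-5w)·g_1 from -5uw - vw → -vw + 75/2w^5 - 195/2w^4 + 78w^3 - 18w^2
  leading term vw: subtract (-w)·g_2 from -vw + 75/2w^5 - 195/2w^4 + 78w^3 - 18w^2 → 75/2w^5 - 195/2w^4 + 81w^3 - 111/5w^2 + 6/5w
  leading term w^5: no divisor's leading term divides it; move 75/2w^5 to the remainder.
  leading term w^4: no divisor's leading term divides it; move -195/2w^4 to the remainder.
  leading term w^3: no divisor's leading term divides it; move 81w^3 to the remainder.
  leading term w^2: no divisor's leading term divides it; move -111/5w^2 to the remainder.
  leading term w: no divisor's leading term divides it; move 6/5w to the remainder.
  normal form = 75/2w^5 - 195/2w^4 + 81w^3 - 111/5w^2 + 6/5w.
The normal form is nonzero, so p ∉ I. Since p minus its normal form lies in I, I + (p) = I + (r) where r = 75/2w^5 - 195/2w^4 + 81w^3 - 111/5w^2 + 6/5w; decide whether this ideal is the whole ring.
Run Buchberger on G together with r (pairs among the g_i already reduce to 0 since G is a Gröbner basis):
g_1 = u + 15/2w^4 - 39/2w^3 + 78/5w^2 - 18/5w, LT = u.
g_2 = v + 3w^2 - 21/5w + 6/5, LT = v.
r = 75/2w^5 - 195/2w^4 + 81w^3 - 111/5w^2 + 6/5w, LT = w^5.

The S-polynomials (S(g_1,g_2), S(g_1,r), S(g_2,r)) all reduce to 0 modulo the current basis, so we have a Gröbner basis.
Inter-reduce: drop elements whose leading term is divisible by another's, tail-reduce, and make monic.
Reduced Gröbner basis: {u + 15/2w^4 - 39/2w^3 + 78/5w^2 - 18/5w, v + 3w^2 - 21/5w + 6/5, w^5 - 13/5w^4 + 54/25w^3 - 74/125w^2 + 4/125w}.
The reduced Gröbner basis of I + (p) is {u + 15/2w^4 - 39/2w^3 + 78/5w^2 - 18/5w, v + 3w^2 - 21/5w + 6/5, w^5 - 13/5w^4 + 54/25w^3 - 74/125w^2 + 4/125w} ≠ {1}, a proper ideal, so the enlarged system stays consistent: p is independent of I, with normal form 75/2w^5 - 195/2w^4 + 81w^3 - 111/5w^2 + 6/5w.

-5uw - vw is independent of I; its normal form modulo I is 75/2w^5 - 195/2w^4 + 81w^3 - 111/5w^2 + 6/5w.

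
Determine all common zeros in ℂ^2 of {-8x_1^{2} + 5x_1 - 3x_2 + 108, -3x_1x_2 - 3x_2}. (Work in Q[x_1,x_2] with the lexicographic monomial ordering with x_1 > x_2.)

{(-27/8, 0), (4, 0), (-1, 95/3)}

Compute a lex Gröbner basis by Buchberger's algorithm.
f_1 = -8x_1^{2} + 5x_1 - 3x_2 + 108, LT = x_1^{2}.
f_2 = -3x_1x_2 - 3x_2, LT = x_1x_2.

S(f_1,f_2): lcm = x_1^{2}x_2. S = -\tfrac{13}{8}x_1x_2 + \tfrac{3}{8}x_2^{2} - \tfrac{27}{2}x_2.
  leading term x_1x_2: subtract (\tfrac{13}{24})·f_2 from -\tfrac{13}{8}x_1x_2 + \tfrac{3}{8}x_2^{2} - \tfrac{27}{2}x_2 → \tfrac{3}{8}x_2^{2} - \tfrac{95}{8}x_2
  leading term x_2^{2}: no divisor's leading term divides it; move \tfrac{3}{8}x_2^{2} to the remainder.
  leading term x_2: no divisor's leading term divides it; move -\tfrac{95}{8}x_2 to the remainder.
  remainder \tfrac{3}{8}x_2^{2} - \tfrac{95}{8}x_2 ≠ 0; add h_3 = \tfrac{3}{8}x_2^{2} - \tfrac{95}{8}x_2 to the basis.

The other S-polynomials (S(f_1,h_3), S(f_2,h_3)) all reduce to 0 modulo the current basis, so we have a Gröbner basis.
Inter-reduce: drop elements whose leading term is divisible by another's, tail-reduce, and make monic.
Reduced Gröbner basis: {x_1^{2} - \tfrac{5}{8}x_1 + \tfrac{3}{8}x_2 - \tfrac{27}{2}, x_1x_2 + x_2, x_2^{2} - \tfrac{95}{3}x_2}.

Since the basis is lex-ordered, x_2^{2} - \tfrac{95}{3}x_2 is univariate in x_2. Its roots are {0, 95/3}. Back-substituting each root into the other basis elements fixes the other coordinates.
  x_2 = 0: the earlier basis element becomes x_1^{2} - \tfrac{5}{8}x_1 - \tfrac{27}{2} = 0, giving x_1 = -27/8, 4 — points (-27/8, 0), (4, 0).
  x_2 = 95/3: the earlier basis elements become x_1^{2} - \tfrac{5}{8}x_1 - \tfrac{13}{8} = 0; \tfrac{95}{3}x_1 + \tfrac{95}{3} = 0, giving x_1 = -1 — point (-1, 95/3).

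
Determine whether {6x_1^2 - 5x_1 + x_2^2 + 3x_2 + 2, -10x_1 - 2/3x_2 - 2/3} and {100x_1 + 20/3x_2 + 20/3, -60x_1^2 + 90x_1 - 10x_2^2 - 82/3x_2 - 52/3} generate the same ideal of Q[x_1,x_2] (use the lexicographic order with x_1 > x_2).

For a fixed monomial order, each ideal has a unique reduced Gröbner basis; comparing bases decides equality.
Buchberger on the first generating set:
f_1 = 6x_1^2 - 5x_1 + x_2^2 + 3x_2 + 2, LT = x_1^2.
f_2 = -10x_1 - 2/3x_2 - 2/3, LT = x_1.

S(f_1,f_2): lcm = x_1^2. S = -1/15x_1x_2 - 9/10x_1 + 1/6x_2^2 + 1/2x_2 + 1/3.
  reduce S modulo (f_1, f_2):
  remainder 77/450x_2^2 + 127/225x_2 + 59/150 ≠ 0; add g_3 = 77/450x_2^2 + 127/225x_2 + 59/150 to the basis.

The other S-polynomials (S(f_1,g_3), S(f_2,g_3)) all reduce to 0 modulo the current basis, so we have a Gröbner basis.
Inter-reduce: drop elements whose leading term is divisible by another's, tail-reduce, and make monic.
Reduced Gröbner basis: {x_1 + 1/15x_2 + 1/15, x_2^2 + 254/77x_2 + 177/77}.

Buchberger on the second generating set:
h_1 = 100x_1 + 20/3x_2 + 20/3, LT = x_1.
h_2 = -60x_1^2 + 90x_1 - 10x_2^2 - 82/3x_2 - 52/3, LT = x_1^2.

S(h_1,h_2): lcm = x_1^2. S = 1/15x_1x_2 + 47/30x_1 - 1/6x_2^2 - 41/90x_2 - 13/45.
  reduce S modulo (h_1, h_2):
  remainder -77/450x_2^2 - 127/225x_2 - 59/150 ≠ 0; add k_3 = -77/450x_2^2 - 127/225x_2 - 59/150 to the basis.

The other S-polynomials (S(h_1,k_3), S(h_2,k_3)) all reduce to 0 modulo the current basis, so we have a Gröbner basis.
Inter-reduce: drop elements whose leading term is divisible by another's, tail-reduce, and make monic.
Reduced Gröbner basis: {x_1 + 1/15x_2 + 1/15, x_2^2 + 254/77x_2 + 177/77}.

The two bases agree; hence the ideals are identical.
The same test decides containment: I ⊆ J iff every generator of I reduces to 0 modulo a Gröbner basis of J.

Yes, the ideals are equal.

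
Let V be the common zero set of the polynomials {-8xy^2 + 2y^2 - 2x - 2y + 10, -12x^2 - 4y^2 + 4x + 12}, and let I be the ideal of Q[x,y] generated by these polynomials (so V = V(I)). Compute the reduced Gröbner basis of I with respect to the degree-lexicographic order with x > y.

This is the nonlinear analogue of row-reducing a linear system.

f_1 = -8xy^2 + 2y^2 - 2x - 2y + 10, LT = xy^2.
f_2 = -12x^2 - 4y^2 + 4x + 12, LT = x^2.

S(f_1,f_2): lcm = x^2y^2. S = -1/3y^4 + 1/12xy^2 + 1/4x^2 + 1/4xy + y^2 - 5/4x.
  reduce S modulo (f_1, f_2):
  remainder -1/3y^4 + 1/4xy + 15/16y^2 - 19/16x - 1/48y + 17/48 ≠ 0; add g_3 = -1/3y^4 + 1/4xy + 15/16y^2 - 19/16x - 1/48y + 17/48 to the basis.

The other S-polynomials (S(f_1,g_3), S(f_2,g_3)) all reduce to 0 modulo the current basis, so we have a Gröbner basis.

G = {y^4 - 3/4xy - 45/16y^2 + 57/16x + 1/16y - 17/16, xy^2 - 1/4y^2 + 1/4x + 1/4y - 5/4, x^2 + 1/3y^2 - 1/3x - 1}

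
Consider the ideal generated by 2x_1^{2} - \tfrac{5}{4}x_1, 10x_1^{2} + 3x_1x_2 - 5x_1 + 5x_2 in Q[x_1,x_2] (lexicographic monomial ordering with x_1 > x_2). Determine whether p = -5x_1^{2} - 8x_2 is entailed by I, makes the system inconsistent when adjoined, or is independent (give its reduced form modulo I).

-5x_1^{2} - 8x_2 is independent of I; its normal form modulo I is \tfrac{147}{16}x_2.

First compute the reduced Gröbner basis of I by Buchberger's algorithm.
f_1 = 2x_1^{2} - \tfrac{5}{4}x_1, LT = x_1^{2}.
f_2 = 10x_1^{2} + 3x_1x_2 - 5x_1 + 5x_2, LT = x_1^{2}.

S(f_1,f_2): lcm = x_1^{2}. S = -\tfrac{3}{10}x_1x_2 - \tfrac{1}{8}x_1 - \tfrac{1}{2}x_2.
  leading term x_1x_2: no divisor's leading term divides it; move -\tfrac{3}{10}x_1x_2 to the remainder.
  leading term x_1: no divisor's leading term divides it; move -\tfrac{1}{8}x_1 to the remainder.
  leading term x_2: no divisor's leading term divides it; move -\tfrac{1}{2}x_2 to the remainder.
  remainder -\tfrac{3}{10}x_1x_2 - \tfrac{1}{8}x_1 - \tfrac{1}{2}x_2 ≠ 0; add h_3 = -\tfrac{3}{10}x_1x_2 - \tfrac{1}{8}x_1 - \tfrac{1}{2}x_2 to the basis.

S(f_1,h_3): lcm = x_1^{2}x_2. S = -\tfrac{5}{12}x_1^{2} - \tfrac{55}{24}x_1x_2.
  leading term x_1^{2}: subtract (-\tfrac{5}{24})·f_1 from -\tfrac{5}{12}x_1^{2} - \tfrac{55}{24}x_1x_2 → -\tfrac{55}{24}x_1x_2 - \tfrac{25}{96}x_1
  leading term x_1x_2: subtract (\tfrac{275}{36})·h_3 from -\tfrac{55}{24}x_1x_2 - \tfrac{25}{96}x_1 → \tfrac{25}{36}x_1 + \tfrac{275}{72}x_2
  leading term x_1: no divisor's leading term divides it; move \tfrac{25}{36}x_1 to the remainder.
  leading term x_2: no divisor's leading term divides it; move \tfrac{275}{72}x_2 to the remainder.
  remainder \tfrac{25}{36}x_1 + \tfrac{275}{72}x_2 ≠ 0; add h_4 = \tfrac{25}{36}x_1 + \tfrac{275}{72}x_2 to the basis.

S(h_3,h_4): lcm = x_1x_2. S = \tfrac{5}{12}x_1 - \tfrac{11}{2}x_2^{2} + \tfrac{5}{3}x_2.
  leading term x_1: subtract (\tfrac{3}{5})·h_4 from \tfrac{5}{12}x_1 - \tfrac{11}{2}x_2^{2} + \tfrac{5}{3}x_2 → -\tfrac{11}{2}x_2^{2} - \tfrac{5}{8}x_2
  leading term x_2^{2}: no divisor's leading term divides it; move -\tfrac{11}{2}x_2^{2} to the remainder.
  leading term x_2: no divisor's leading term divides it; move -\tfrac{5}{8}x_2 to the remainder.
  remainder -\tfrac{11}{2}x_2^{2} - \tfrac{5}{8}x_2 ≠ 0; add h_5 = -\tfrac{11}{2}x_2^{2} - \tfrac{5}{8}x_2 to the basis.

The other S-polynomials (S(f_2,h_3), S(f_1,h_4), S(f_2,h_4), S(f_1,h_5), S(f_2,h_5), S(h_3,h_5), S(h_4,h_5)) all reduce to 0 modulo the current basis, so we have a Gröbner basis.
Inter-reduce: drop elements whose leading term is divisible by another's, tail-reduce, and make monic.
Reduced Gröbner basis: {x_1 + \tfrac{11}{2}x_2, x_2^{2} + \tfrac{5}{44}x_2}.
Label its elements g_1 = x_1 + \tfrac{11}{2}x_2, g_2 = x_2^{2} + \tfrac{5}{44}x_2.

Reduce p = -5x_1^{2} - 8x_2 modulo G:
  leading term x_1^{2}: subtract (-5x_1)·g_1 from -5x_1^{2} - 8x_2 → \tfrac{55}{2}x_1x_2 - 8x_2
  leading term x_1x_2: subtract (\tfrac{55}{2}x_2)·g_1 from \tfrac{55}{2}x_1x_2 - 8x_2 → -\tfrac{605}{4}x_2^{2} - 8x_2
  leading term x_2^{2}: subtract (-\tfrac{605}{4})·g_2 from -\tfrac{605}{4}x_2^{2} - 8x_2 → \tfrac{147}{16}x_2
  leading term x_2: no divisor's leading term divides it; move \tfrac{147}{16}x_2 to the remainder.
  normal form = \tfrac{147}{16}x_2.
The normal form is nonzero, so p ∉ I. Since p minus its normal form lies in I, I + (p) = I + (r) where r = \tfrac{147}{16}x_2; decide whether this ideal is the whole ring.
Run Buchberger on G together with r (pairs among the g_i already reduce to 0 since G is a Gröbner basis):
g_1 = x_1 + \tfrac{11}{2}x_2, LT = x_1.
g_2 = x_2^{2} + \tfrac{5}{44}x_2, LT = x_2^{2}.
r = \tfrac{147}{16}x_2, LT = x_2.

The S-polynomials (S(g_1,g_2), S(g_1,r), S(g_2,r)) all reduce to 0 modulo the current basis, so we have a Gröbner basis.
Inter-reduce: drop elements whose leading term is divisible by another's, tail-reduce, and make monic.
Reduced Gröbner basis: {x_1, x_2}.
The reduced Gröbner basis of I + (p) is {x_1, x_2} ≠ {1}, a proper ideal, so the enlarged system stays consistent: p is independent of I, with normal form \tfrac{147}{16}x_2.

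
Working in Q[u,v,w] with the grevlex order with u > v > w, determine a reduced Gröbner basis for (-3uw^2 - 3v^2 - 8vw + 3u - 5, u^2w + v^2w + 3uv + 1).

f_1 = -3uw^2 - 3v^2 - 8vw + 3u - 5, LT = uw^2.
f_2 = u^2w + v^2w + 3uv + 1, LT = u^2w.

S(f_1,f_2): lcm = u^2w^2. S = -v^2w^2 + uv^2 - 1/3uvw - u^2 + 5/3u - w.
  leading term v^2w^2: no divisor's leading term divides it; move -v^2w^2 to the remainder.
  leading term uv^2: no divisor's leading term divides it; move uv^2 to the remainder.
  leading term uvw: no divisor's leading term divides it; move -1/3uvw to the remainder.
  leading term u^2: no divisor's leading term divides it; move -u^2 to the remainder.
  leading term u: no divisor's leading term divides it; move 5/3u to the remainder.
  leading term w: no divisor's leading term divides it; move -w to the remainder.
  remainder -v^2w^2 + uv^2 - 1/3uvw - u^2 + 5/3u - w ≠ 0; add g_3 = -v^2w^2 + uv^2 - 1/3uvw - u^2 + 5/3u - w to the basis.

S(f_1,g_3): lcm = uv^2w^2. S = u^2v^2 + v^4 - 1/3u^2vw + 8/3v^3w - u^3 - uv^2 + 5/3u^2 + 5/3v^2 - uw.
  leading term u^2v^2: no divisor's leading term divides it; move u^2v^2 to the remainder.
  leading term v^4: no divisor's leading term divides it; move v^4 to the remainder.
  leading term u^2vw: subtract (-1/3v)·f_2 from -1/3u^2vw + 8/3v^3w - u^3 - uv^2 + 5/3u^2 + 5/3v^2 - uw → 3v^3w - u^3 + 5/3u^2 + 5/3v^2 - uw + 1/3v
  leading term v^3w: no divisor's leading term divides it; move 3v^3w to the remainder.
  leading term u^3: no divisor's leading term divides it; move -u^3 to the remainder.
  leading term u^2: no divisor's leading term divides it; move 5/3u^2 to the remainder.
  leading term v^2: no divisor's leading term divides it; move 5/3v^2 to the remainder.
  leading term uw: no divisor's leading term divides it; move -uw to the remainder.
  leading term v: no divisor's leading term divides it; move 1/3v to the remainder.
  remainder u^2v^2 + v^4 + 3v^3w - u^3 + 5/3u^2 + 5/3v^2 - uw + 1/3v ≠ 0; add g_4 = u^2v^2 + v^4 + 3v^3w - u^3 + 5/3u^2 + 5/3v^2 - uw + 1/3v to the basis.

The other S-polynomials (S(f_2,g_3), S(f_1,g_4), S(f_2,g_4), S(g_3,g_4)) all reduce to 0 modulo the current basis, so we have a Gröbner basis.

G = {u^2v^2 + v^4 + 3v^3w - u^3 + 5/3u^2 + 5/3v^2 - uw + 1/3v, v^2w^2 - uv^2 + 1/3uvw + u^2 - 5/3u + w, u^2w + v^2w + 3uv + 1, uw^2 + v^2 + 8/3vw - u + 5/3}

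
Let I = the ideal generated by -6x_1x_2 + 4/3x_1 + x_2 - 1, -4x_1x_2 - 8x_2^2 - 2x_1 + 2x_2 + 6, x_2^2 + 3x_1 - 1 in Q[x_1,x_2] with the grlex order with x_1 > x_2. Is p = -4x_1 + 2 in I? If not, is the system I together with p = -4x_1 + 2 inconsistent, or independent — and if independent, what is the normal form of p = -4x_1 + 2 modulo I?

First compute the reduced Gröbner basis of I by Buchberger's algorithm.
f_1 = -6x_1x_2 + 4/3x_1 + x_2 - 1, LT = x_1x_2.
f_2 = -4x_1x_2 - 8x_2^2 - 2x_1 + 2x_2 + 6, LT = x_1x_2.
f_3 = x_2^2 + 3x_1 - 1, LT = x_2^2.

S(f_1,f_2): lcm = x_1x_2. S = -2x_2^2 - 13/18x_1 + 1/3x_2 + 5/3.
  reduce S modulo (f_1, f_2, f_3):
  remainder 95/18x_1 + 1/3x_2 - 1/3 ≠ 0; add h_4 = 95/18x_1 + 1/3x_2 - 1/3 to the basis.

S(f_1,f_3): lcm = x_1x_2^2. S = -3x_1^2 - 2/9x_1x_2 - 1/6x_2^2 + x_1 + 1/6x_2.
  reduce S modulo (f_1, f_2, f_3, h_4):
  remainder 12817/162450x_2 - 12817/162450 ≠ 0; add h_5 = 12817/162450x_2 - 12817/162450 to the basis.

The other S-polynomials (S(f_2,f_3), S(f_1,h_4), S(f_2,h_4), S(f_3,h_4), S(f_1,h_5), S(f_2,h_5), S(f_3,h_5), S(h_4,h_5)) all reduce to 0 modulo the current basis, so we have a Gröbner basis.
Inter-reduce: drop elements whose leading term is divisible by another's, tail-reduce, and make monic.
Reduced Gröbner basis: {x_1, x_2 - 1}.
Label its elements g_1 = x_1, g_2 = x_2 - 1.

Reduce p = -4x_1 + 2 modulo G:
  leading term x_1: subtract (-4)·g_1 from -4x_1 + 2 → 2
  leading term 1: no divisor's leading term divides it; move 2 to the remainder.
  normal form = 2.
The normal form is nonzero, so p ∉ I. Since p minus its normal form lies in I, I + (p) = I + (r) where r = 2; decide whether this ideal is the whole ring.
Here r = 2 is a nonzero constant, hence a unit: 1 ∈ I + (p), the Gröbner basis of I + (p) is {1}, and the enlarged system has no common solution — adjoining p is inconsistent.

The remainder on division by a Gröbner basis is unique — it is the normal form.

Adjoining -4x_1 + 2 makes the ideal the whole ring: the system is inconsistent.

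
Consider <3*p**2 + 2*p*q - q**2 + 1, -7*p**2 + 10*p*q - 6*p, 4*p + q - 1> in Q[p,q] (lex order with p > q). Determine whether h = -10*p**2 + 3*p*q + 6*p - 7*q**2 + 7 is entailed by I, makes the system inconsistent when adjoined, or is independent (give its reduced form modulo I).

-10*p**2 + 3*p*q + 6*p - 7*q**2 + 7 lies in I (it reduces to 0).

First compute the reduced Gröbner basis of I by Buchberger's algorithm.
f_1 = 3*p**2 + 2*p*q - q**2 + 1, LT = p**2.
f_2 = -7*p**2 + 10*p*q - 6*p, LT = p**2.
f_3 = 4*p + q - 1, LT = p.

S(f_1,f_2): lcm = p**2. S = 44/21*p*q - 6/7*p - 1/3*q**2 + 1/3.
  leading term p*q: subtract (11/21*q)·f_3 from 44/21*p*q - 6/7*p - 1/3*q**2 + 1/3 → -6/7*p - 6/7*q**2 + 11/21*q + 1/3
  leading term p: subtract (-3/14)·f_3 from -6/7*p - 6/7*q**2 + 11/21*q + 1/3 → -6/7*q**2 + 31/42*q + 5/42
  leading term q**2: no divisor's leading term divides it; move -6/7*q**2 to the remainder.
  leading term q: no divisor's leading term divides it; move 31/42*q to the remainder.
  leading term 1: no divisor's leading term divides it; move 5/42 to the remainder.
  remainder -6/7*q**2 + 31/42*q + 5/42 ≠ 0; add k_4 = -6/7*q**2 + 31/42*q + 5/42 to the basis.

S(f_1,f_3): lcm = p**2. S = 5/12*p*q + 1/4*p - 1/3*q**2 + 1/3.
  leading term p*q: subtract (5/48*q)·f_3 from 5/12*p*q + 1/4*p - 1/3*q**2 + 1/3 → 1/4*p - 7/16*q**2 + 5/48*q + 1/3
  leading term p: subtract (1/16)·f_3 from 1/4*p - 7/16*q**2 + 5/48*q + 1/3 → -7/16*q**2 + 1/24*q + 19/48
  leading term q**2: subtract (49/96)·k_4 from -7/16*q**2 + 1/24*q + 19/48 → -193/576*q + 193/576
  leading term q: no divisor's leading term divides it; move -193/576*q to the remainder.
  leading term 1: no divisor's leading term divides it; move 193/576 to the remainder.
  remainder -193/576*q + 193/576 ≠ 0; add k_5 = -193/576*q + 193/576 to the basis.

The other S-polynomials (S(f_2,f_3), S(f_1,k_4), S(f_2,k_4), S(f_3,k_4), S(f_1,k_5), S(f_2,k_5), S(f_3,k_5), S(k_4,k_5)) all reduce to 0 modulo the current basis, so we have a Gröbner basis.
Inter-reduce: drop elements whose leading term is divisible by another's, tail-reduce, and make monic.
Reduced Gröbner basis: {p, q - 1}.
Label its elements g_1 = p, g_2 = q - 1.

Reduce h = -10*p**2 + 3*p*q + 6*p - 7*q**2 + 7 modulo G:
  leading term p**2: subtract (-10*p)·g_1 from -10*p**2 + 3*p*q + 6*p - 7*q**2 + 7 → 3*p*q + 6*p - 7*q**2 + 7
  leading term p*q: subtract (3*q)·g_1 from 3*p*q + 6*p - 7*q**2 + 7 → 6*p - 7*q**2 + 7
  leading term p: subtract (6)·g_1 from 6*p - 7*q**2 + 7 → -7*q**2 + 7
  leading term q**2: subtract (-7*q)·g_2 from -7*q**2 + 7 → -7*q + 7
  leading term q: subtract (-7)·g_2 from -7*q + 7 → 0
  normal form = 0.
Since the normal form is 0, h ∈ I.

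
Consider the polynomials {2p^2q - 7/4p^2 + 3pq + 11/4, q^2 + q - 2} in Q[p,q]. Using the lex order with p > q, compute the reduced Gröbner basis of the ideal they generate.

f_1 = 2p^2q - 7/4p^2 + 3pq + 11/4, LT = p^2q.
f_2 = q^2 + q - 2, LT = q^2.

S(f_1,f_2): lcm = p^2q^2. S = -15/8p^2q + 2p^2 + 3/2pq^2 + 11/8q.
  leading term p^2q: subtract (-15/16)·f_1 from -15/8p^2q + 2p^2 + 3/2pq^2 + 11/8q → 23/64p^2 + 3/2pq^2 + 45/16pq + 11/8q + 165/64
  leading term p^2: no divisor's leading term divides it; move 23/64p^2 to the remainder.
  leading term pq^2: subtract (3/2p)·f_2 from 3/2pq^2 + 45/16pq + 11/8q + 165/64 → 21/16pq + 3p + 11/8q + 165/64
  leading term pq: no divisor's leading term divides it; move 21/16pq to the remainder.
  leading term p: no divisor's leading term divides it; move 3p to the remainder.
  leading term q: no divisor's leading term divides it; move 11/8q to the remainder.
  leading term 1: no divisor's leading term divides it; move 165/64 to the remainder.
  remainder 23/64p^2 + 21/16pq + 3p + 11/8q + 165/64 ≠ 0; add g_3 = 23/64p^2 + 21/16pq + 3p + 11/8q + 165/64 to the basis.

S(f_1,g_3): lcm = p^2q. S = -7/8p^2 - 84/23pq^2 - 315/46pq - 88/23q^2 - 165/23q + 11/8.
  leading term p^2: subtract (-56/23)·g_3 from -7/8p^2 - 84/23pq^2 - 315/46pq - 88/23q^2 - 165/23q + 11/8 → -84/23pq^2 - 84/23pq + 168/23p - 88/23q^2 - 88/23q + 176/23
  leading term pq^2: subtract (-84/23p)·f_2 from -84/23pq^2 - 84/23pq + 168/23p - 88/23q^2 - 88/23q + 176/23 → -88/23q^2 - 88/23q + 176/23
  leading term q^2: subtract (-88/23)·f_2 from -88/23q^2 - 88/23q + 176/23 → 0
  remainder 0.

S(f_2,g_3): leading monomials are coprime, so the S-polynomial reduces to 0 (Buchberger's first criterion).
Every S-polynomial of the final basis reduces to 0, so we have a Gröbner basis.
Inter-reduce: drop elements whose leading term is divisible by another's, tail-reduce, and make monic.

G = {p^2 + 84/23pq + 192/23p + 88/23q + 165/23, q^2 + q - 2}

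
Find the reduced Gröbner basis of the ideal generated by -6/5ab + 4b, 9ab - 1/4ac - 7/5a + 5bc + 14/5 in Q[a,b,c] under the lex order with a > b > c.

f_1 = -6/5ab + 4b, LT = ab.
f_2 = 9ab - 1/4ac - 7/5a + 5bc + 14/5, LT = ab.

S(f_1,f_2): lcm = ab. S = 1/36ac + 7/45a - 5/9bc - 10/3b - 14/45.
  leading term ac: no divisor's leading term divides it; move 1/36ac to the remainder.
  leading term a: no divisor's leading term divides it; move 7/45a to the remainder.
  leading term bc: no divisor's leading term divides it; move -5/9bc to the remainder.
  leading term b: no divisor's leading term divides it; move -10/3b to the remainder.
  leading term 1: no divisor's leading term divides it; move -14/45 to the remainder.
  remainder 1/36ac + 7/45a - 5/9bc - 10/3b - 14/45 ≠ 0; add g_3 = 1/36ac + 7/45a - 5/9bc - 10/3b - 14/45 to the basis.

S(f_1,g_3): lcm = abc. S = -28/5ab + 20b^2c + 120b^2 - 10/3bc + 56/5b.
  leading term ab: subtract (14/3)·f_1 from -28/5ab + 20b^2c + 120b^2 - 10/3bc + 56/5b → 20b^2c + 120b^2 - 10/3bc - 112/15b
  leading term b^2c: no divisor's leading term divides it; move 20b^2c to the remainder.
  leading term b^2: no divisor's leading term divides it; move 120b^2 to the remainder.
  leading term bc: no divisor's leading term divides it; move -10/3bc to the remainder.
  leading term b: no divisor's leading term divides it; move -112/15b to the remainder.
  remainder 20b^2c + 120b^2 - 10/3bc - 112/15b ≠ 0; add g_4 = 20b^2c + 120b^2 - 10/3bc - 112/15b to the basis.

The other S-polynomials (S(f_2,g_3), S(f_1,g_4), S(f_2,g_4), S(g_3,g_4)) all reduce to 0 modulo the current basis, so we have a Gröbner basis.
Inter-reduce: drop elements whose leading term is divisible by another's, tail-reduce, and make monic.

G = {ab - 10/3b, ac + 28/5a - 20bc - 120b - 56/5, b^2c + 6b^2 - 1/6bc - 28/75b}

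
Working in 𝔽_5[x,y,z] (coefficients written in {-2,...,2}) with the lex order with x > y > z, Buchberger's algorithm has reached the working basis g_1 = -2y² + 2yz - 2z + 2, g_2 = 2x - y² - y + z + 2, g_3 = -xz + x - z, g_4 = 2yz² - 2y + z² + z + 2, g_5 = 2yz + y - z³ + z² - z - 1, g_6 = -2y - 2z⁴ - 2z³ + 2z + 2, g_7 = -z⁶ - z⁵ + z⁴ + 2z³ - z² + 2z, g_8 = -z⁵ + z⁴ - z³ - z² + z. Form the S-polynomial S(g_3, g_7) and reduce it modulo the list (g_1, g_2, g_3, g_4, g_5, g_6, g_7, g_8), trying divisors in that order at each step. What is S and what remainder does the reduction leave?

lcm(LM(g_3), LM(g_7)) = xz⁶.
S = (lcm/LT(g_3))·g_3 − (lcm/LT(g_7))·g_7 = -2xz⁵ + xz⁴ + 2xz³ - xz² + 2xz + z⁶.
Reduce S modulo (g_1, g_2, g_3, g_4, g_5, g_6, g_7, g_8) in that order:
  leading term xz⁵: subtract (-z⁵)·g_2 from -2xz⁵ + xz⁴ + 2xz³ - xz² + 2xz + z⁶ → xz⁴ + 2xz³ - xz² + 2xz - y²z⁵ - yz⁵ + 2z⁶ + 2z⁵
  leading term xz⁴: subtract (-2z⁴)·g_2 from xz⁴ + 2xz³ - xz² + 2xz - y²z⁵ - yz⁵ + 2z⁶ + 2z⁵ → 2xz³ - xz² + 2xz - y²z⁵ - 2y²z⁴ - yz⁵ - 2yz⁴ + 2z⁶ - z⁵ - z⁴
  leading term xz³: subtract (z³)·g_2 from 2xz³ - xz² + 2xz - y²z⁵ - 2y²z⁴ - yz⁵ - 2yz⁴ + 2z⁶ - z⁵ - z⁴ → -xz² + 2xz - y²z⁵ - 2y²z⁴ + y²z³ - yz⁵ - 2yz⁴ + yz³ + 2z⁶ - z⁵ - 2z⁴ - 2z³
  leading term xz²: subtract (2z²)·g_2 from -xz² + 2xz - y²z⁵ - 2y²z⁴ + y²z³ - yz⁵ - 2yz⁴ + yz³ + 2z⁶ - z⁵ - 2z⁴ - 2z³ → 2xz - y²z⁵ - 2y²z⁴ + y²z³ + 2y²z² - yz⁵ - 2yz⁴ + yz³ + 2yz² + 2z⁶ - z⁵ - 2z⁴ + z³ + z²
  leading term xz: subtract (z)·g_2 from 2xz - y²z⁵ - 2y²z⁴ + y²z³ + 2y²z² - yz⁵ - 2yz⁴ + yz³ + 2yz² + 2z⁶ - z⁵ - 2z⁴ + z³ + z² → -y²z⁵ - 2y²z⁴ + y²z³ + 2y²z² + y²z - yz⁵ - 2yz⁴ + yz³ + 2yz² + yz + 2z⁶ - z⁵ - 2z⁴ + z³ - 2z
  leading term y²z⁵: subtract (-2z⁵)·g_1 from -y²z⁵ - 2y²z⁴ + y²z³ + 2y²z² + y²z - yz⁵ - 2yz⁴ + yz³ + 2yz² + yz + 2z⁶ - z⁵ - 2z⁴ + z³ - 2z → -2y²z⁴ + y²z³ + 2y²z² + y²z - yz⁶ - yz⁵ - 2yz⁴ + yz³ + 2yz² + yz - 2z⁶ - 2z⁵ - 2z⁴ + z³ - 2z
  leading term y²z⁴: subtract (z⁴)·g_1 from -2y²z⁴ + y²z³ + 2y²z² + y²z - yz⁶ - yz⁵ - 2yz⁴ + yz³ + 2yz² + yz - 2z⁶ - 2z⁵ - 2z⁴ + z³ - 2z → y²z³ + 2y²z² + y²z - yz⁶ + 2yz⁵ - 2yz⁴ + yz³ + 2yz² + yz - 2z⁶ + z⁴ + z³ - 2z
  leading term y²z³: subtract (2z³)·g_1 from y²z³ + 2y²z² + y²z - yz⁶ + 2yz⁵ - 2yz⁴ + yz³ + 2yz² + yz - 2z⁶ + z⁴ + z³ - 2z → 2y²z² + y²z - yz⁶ + 2yz⁵ - yz⁴ + yz³ + 2yz² + yz - 2z⁶ + 2z³ - 2z
  leading term y²z²: subtract (-z²)·g_1 from 2y²z² + y²z - yz⁶ + 2yz⁵ - yz⁴ + yz³ + 2yz² + yz - 2z⁶ + 2z³ - 2z → y²z - yz⁶ + 2yz⁵ - yz⁴ - 2yz³ + 2yz² + yz - 2z⁶ + 2z² - 2z
  leading term y²z: subtract (2z)·g_1 from y²z - yz⁶ + 2yz⁵ - yz⁴ - 2yz³ + 2yz² + yz - 2z⁶ + 2z² - 2z → -yz⁶ + 2yz⁵ - yz⁴ - 2yz³ - 2yz² + yz - 2z⁶ + z² - z
  leading term yz⁶: subtract (2z⁴)·g_4 from -yz⁶ + 2yz⁵ - yz⁴ - 2yz³ - 2yz² + yz - 2z⁶ + z² - z → 2yz⁵ - 2yz⁴ - 2yz³ - 2yz² + yz + z⁶ - 2z⁵ + z⁴ + z² - z
  leading term yz⁵: subtract (z³)·g_4 from 2yz⁵ - 2yz⁴ - 2yz³ - 2yz² + yz + z⁶ - 2z⁵ + z⁴ + z² - z → -2yz⁴ - 2yz² + yz + z⁶ + 2z⁵ - 2z³ + z² - z
  leading term yz⁴: subtract (-z²)·g_4 from -2yz⁴ - 2yz² + yz + z⁶ + 2z⁵ - 2z³ + z² - z → yz² + yz + z⁶ + 2z⁵ + z⁴ - z³ - 2z² - z
  leading term yz²: subtract (-2)·g_4 from yz² + yz + z⁶ + 2z⁵ + z⁴ - z³ - 2z² - z → yz + y + z⁶ + 2z⁵ + z⁴ - z³ + z - 1
  leading term yz: subtract (-2)·g_5 from yz + y + z⁶ + 2z⁵ + z⁴ - z³ + z - 1 → -2y + z⁶ + 2z⁵ + z⁴ + 2z³ + 2z² - z + 2
  leading term y: subtract (1)·g_6 from -2y + z⁶ + 2z⁵ + z⁴ + 2z³ + 2z² - z + 2 → z⁶ + 2z⁵ - 2z⁴ - z³ + 2z² + 2z
  leading term z⁶: subtract (-1)·g_7 from z⁶ + 2z⁵ - 2z⁴ - z³ + 2z² + 2z → z⁵ - z⁴ + z³ + z² - z
  leading term z⁵: subtract (-1)·g_8 from z⁵ - z⁴ + z³ + z² - z → 0
The remainder is 0, so this S-polynomial contributes no new basis element.
This is the inner loop of Buchberger's algorithm — each nonzero remainder becomes a new basis element.

S(g_3, g_7) = -2xz⁵ + xz⁴ + 2xz³ - xz² + 2xz + z⁶; remainder on division = 0.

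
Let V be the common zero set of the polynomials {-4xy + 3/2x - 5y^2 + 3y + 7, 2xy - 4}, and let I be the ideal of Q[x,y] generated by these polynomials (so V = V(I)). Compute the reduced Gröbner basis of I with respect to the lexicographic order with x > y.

G = {x - 10/3y^2 + 2y - 2/3, y^3 - 3/5y^2 + 1/5y - 3/5}

f_1 = -4xy + 3/2x - 5y^2 + 3y + 7, LT = xy.
f_2 = 2xy - 4, LT = xy.

S(f_1,f_2): lcm = xy. S = -3/8x + 5/4y^2 - 3/4y + 1/4.
  leading term x: no divisor's leading term divides it; move -3/8x to the remainder.
  leading term y^2: no divisor's leading term divides it; move 5/4y^2 to the remainder.
  leading term y: no divisor's leading term divides it; move -3/4y to the remainder.
  leading term 1: no divisor's leading term divides it; move 1/4 to the remainder.
  remainder -3/8x + 5/4y^2 - 3/4y + 1/4 ≠ 0; add g_3 = -3/8x + 5/4y^2 - 3/4y + 1/4 to the basis.

S(f_1,g_3): lcm = xy. S = -3/8x + 10/3y^3 - 3/4y^2 - 1/12y - 7/4.
  leading term x: subtract (1)·g_3 from -3/8x + 10/3y^3 - 3/4y^2 - 1/12y - 7/4 → 10/3y^3 - 2y^2 + 2/3y - 2
  leading term y^3: no divisor's leading term divides it; move 10/3y^3 to the remainder.
  leading term y^2: no divisor's leading term divides it; move -2y^2 to the remainder.
  leading term y: no divisor's leading term divides it; move 2/3y to the remainder.
  leading term 1: no divisor's leading term divides it; move -2 to the remainder.
  remainder 10/3y^3 - 2y^2 + 2/3y - 2 ≠ 0; add g_4 = 10/3y^3 - 2y^2 + 2/3y - 2 to the basis.

The other S-polynomials (S(f_2,g_3), S(f_1,g_4), S(f_2,g_4), S(g_3,g_4)) all reduce to 0 modulo the current basis, so we have a Gröbner basis.
Inter-reduce: drop elements whose leading term is divisible by another's, tail-reduce, and make monic.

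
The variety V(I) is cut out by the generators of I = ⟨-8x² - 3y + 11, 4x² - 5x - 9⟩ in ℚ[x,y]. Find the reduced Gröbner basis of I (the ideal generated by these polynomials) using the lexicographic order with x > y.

f_1 = -8x² - 3y + 11, LT = x².
f_2 = 4x² - 5x - 9, LT = x².

S(f_1,f_2): lcm = x². S = 5/4x + ⅜y + ⅞.
  leading term x: no divisor's leading term divides it; move 5/4x to the remainder.
  leading term y: no divisor's leading term divides it; move ⅜y to the remainder.
  leading term 1: no divisor's leading term divides it; move ⅞ to the remainder.
  remainder 5/4x + ⅜y + ⅞ ≠ 0; add g_3 = 5/4x + ⅜y + ⅞ to the basis.

S(f_1,g_3): lcm = x². S = -3/10xy - 7/10x + ⅜y - 11/8.
  leading term xy: subtract (-6/25y)·g_3 from -3/10xy - 7/10x + ⅜y - 11/8 → -7/10x + 9/100y² + 117/200y - 11/8
  leading term x: subtract (-14/25)·g_3 from -7/10x + 9/100y² + 117/200y - 11/8 → 9/100y² + 159/200y - 177/200
  leading term y²: no divisor's leading term divides it; move 9/100y² to the remainder.
  leading term y: no divisor's leading term divides it; move 159/200y to the remainder.
  leading term 1: no divisor's leading term divides it; move -177/200 to the remainder.
  remainder 9/100y² + 159/200y - 177/200 ≠ 0; add g_4 = 9/100y² + 159/200y - 177/200 to the basis.

The other S-polynomials (S(f_2,g_3), S(f_1,g_4), S(f_2,g_4), S(g_3,g_4)) all reduce to 0 modulo the current basis, so we have a Gröbner basis.
Inter-reduce: drop elements whose leading term is divisible by another's, tail-reduce, and make monic.

G = {x + 3/10y + 7/10, y² + 53/6y - 59/6}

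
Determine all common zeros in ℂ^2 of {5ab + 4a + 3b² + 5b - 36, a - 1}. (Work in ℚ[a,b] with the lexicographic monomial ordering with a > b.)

{(1, -16/3), (1, 2)}

Compute a lex Gröbner basis by Buchberger's algorithm.
f_1 = 5ab + 4a + 3b² + 5b - 36, LT = ab.
f_2 = a - 1, LT = a.

S(f_1,f_2): lcm = ab. S = ⅘a + ⅗b² + 2b - 36/5.
  reduce S modulo (f_1, f_2):
  remainder ⅗b² + 2b - 32/5 ≠ 0; add h_3 = ⅗b² + 2b - 32/5 to the basis.

The other S-polynomials (S(f_1,h_3), S(f_2,h_3)) all reduce to 0 modulo the current basis, so we have a Gröbner basis.
Inter-reduce: drop elements whose leading term is divisible by another's, tail-reduce, and make monic.
Reduced Gröbner basis: {a - 1, b² + 10/3b - 32/3}.

The lex basis is triangular: the last element involves only b. Solving b² + 10/3b - 32/3 = 0 gives b ∈ {-16/3, 2}; substituting each value into the earlier elements determines the remaining variables.
  b = -16/3: the earlier basis element becomes a - 1 = 0, giving a = 1 — point (1, -16/3).
  b = 2: the earlier basis element becomes a - 1 = 0, giving a = 1 — point (1, 2).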